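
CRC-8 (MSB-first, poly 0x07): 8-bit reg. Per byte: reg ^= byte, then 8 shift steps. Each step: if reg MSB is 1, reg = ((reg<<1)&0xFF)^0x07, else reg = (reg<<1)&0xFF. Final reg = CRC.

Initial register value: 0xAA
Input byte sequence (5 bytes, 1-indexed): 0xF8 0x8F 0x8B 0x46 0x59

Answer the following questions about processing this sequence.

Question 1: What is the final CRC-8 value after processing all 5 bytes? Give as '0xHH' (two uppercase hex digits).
After byte 1 (0xF8): reg=0xB9
After byte 2 (0x8F): reg=0x82
After byte 3 (0x8B): reg=0x3F
After byte 4 (0x46): reg=0x68
After byte 5 (0x59): reg=0x97

Answer: 0x97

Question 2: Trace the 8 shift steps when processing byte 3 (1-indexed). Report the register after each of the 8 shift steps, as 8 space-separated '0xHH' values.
Answer: 0x12 0x24 0x48 0x90 0x27 0x4E 0x9C 0x3F

Derivation:
After byte 1 (0xF8): reg=0xB9
After byte 2 (0x8F): reg=0x82
Register before byte 3: 0x82
After XOR with byte 0x8B: 0x09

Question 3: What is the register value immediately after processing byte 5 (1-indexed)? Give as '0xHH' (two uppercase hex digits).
Answer: 0x97

Derivation:
After byte 1 (0xF8): reg=0xB9
After byte 2 (0x8F): reg=0x82
After byte 3 (0x8B): reg=0x3F
After byte 4 (0x46): reg=0x68
After byte 5 (0x59): reg=0x97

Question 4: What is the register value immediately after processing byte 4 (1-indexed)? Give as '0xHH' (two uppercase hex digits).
After byte 1 (0xF8): reg=0xB9
After byte 2 (0x8F): reg=0x82
After byte 3 (0x8B): reg=0x3F
After byte 4 (0x46): reg=0x68

Answer: 0x68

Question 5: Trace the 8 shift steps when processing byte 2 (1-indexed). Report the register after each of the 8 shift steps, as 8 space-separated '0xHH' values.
Answer: 0x6C 0xD8 0xB7 0x69 0xD2 0xA3 0x41 0x82

Derivation:
After byte 1 (0xF8): reg=0xB9
Register before byte 2: 0xB9
After XOR with byte 0x8F: 0x36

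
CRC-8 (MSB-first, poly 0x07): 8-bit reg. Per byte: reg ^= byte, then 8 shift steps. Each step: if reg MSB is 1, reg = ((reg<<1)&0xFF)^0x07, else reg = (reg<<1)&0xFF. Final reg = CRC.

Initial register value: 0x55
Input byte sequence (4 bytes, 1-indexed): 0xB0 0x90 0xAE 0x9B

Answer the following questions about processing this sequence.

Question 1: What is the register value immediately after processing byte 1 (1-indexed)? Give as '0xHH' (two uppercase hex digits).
After byte 1 (0xB0): reg=0xB5

Answer: 0xB5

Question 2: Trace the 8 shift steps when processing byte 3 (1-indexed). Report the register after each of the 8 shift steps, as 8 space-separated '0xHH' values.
After byte 1 (0xB0): reg=0xB5
After byte 2 (0x90): reg=0xFB
Register before byte 3: 0xFB
After XOR with byte 0xAE: 0x55

Answer: 0xAA 0x53 0xA6 0x4B 0x96 0x2B 0x56 0xAC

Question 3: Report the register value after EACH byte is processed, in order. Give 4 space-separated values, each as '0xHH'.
0xB5 0xFB 0xAC 0x85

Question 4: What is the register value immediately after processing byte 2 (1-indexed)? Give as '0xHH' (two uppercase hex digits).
Answer: 0xFB

Derivation:
After byte 1 (0xB0): reg=0xB5
After byte 2 (0x90): reg=0xFB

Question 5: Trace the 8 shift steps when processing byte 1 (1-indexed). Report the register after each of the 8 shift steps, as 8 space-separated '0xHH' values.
Register before byte 1: 0x55
After XOR with byte 0xB0: 0xE5

Answer: 0xCD 0x9D 0x3D 0x7A 0xF4 0xEF 0xD9 0xB5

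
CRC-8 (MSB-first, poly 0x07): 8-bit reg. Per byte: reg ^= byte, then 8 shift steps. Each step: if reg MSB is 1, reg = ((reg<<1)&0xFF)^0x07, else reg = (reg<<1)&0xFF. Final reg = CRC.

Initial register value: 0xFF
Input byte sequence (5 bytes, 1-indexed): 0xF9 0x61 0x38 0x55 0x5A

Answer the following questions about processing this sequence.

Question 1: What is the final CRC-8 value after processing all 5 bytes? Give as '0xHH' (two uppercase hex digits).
After byte 1 (0xF9): reg=0x12
After byte 2 (0x61): reg=0x5E
After byte 3 (0x38): reg=0x35
After byte 4 (0x55): reg=0x27
After byte 5 (0x5A): reg=0x74

Answer: 0x74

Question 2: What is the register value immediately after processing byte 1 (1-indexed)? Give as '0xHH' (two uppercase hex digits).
After byte 1 (0xF9): reg=0x12

Answer: 0x12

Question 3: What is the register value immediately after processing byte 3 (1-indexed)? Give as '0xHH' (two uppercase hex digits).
After byte 1 (0xF9): reg=0x12
After byte 2 (0x61): reg=0x5E
After byte 3 (0x38): reg=0x35

Answer: 0x35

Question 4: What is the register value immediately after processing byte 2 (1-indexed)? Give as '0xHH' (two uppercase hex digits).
After byte 1 (0xF9): reg=0x12
After byte 2 (0x61): reg=0x5E

Answer: 0x5E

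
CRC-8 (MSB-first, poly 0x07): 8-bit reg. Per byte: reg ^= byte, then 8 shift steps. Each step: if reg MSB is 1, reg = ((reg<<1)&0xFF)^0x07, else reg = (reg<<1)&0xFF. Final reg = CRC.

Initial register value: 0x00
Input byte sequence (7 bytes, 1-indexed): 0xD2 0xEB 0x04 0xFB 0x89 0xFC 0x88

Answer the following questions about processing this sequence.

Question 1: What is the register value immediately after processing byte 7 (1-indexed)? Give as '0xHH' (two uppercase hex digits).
After byte 1 (0xD2): reg=0x30
After byte 2 (0xEB): reg=0x0F
After byte 3 (0x04): reg=0x31
After byte 4 (0xFB): reg=0x78
After byte 5 (0x89): reg=0xD9
After byte 6 (0xFC): reg=0xFB
After byte 7 (0x88): reg=0x5E

Answer: 0x5E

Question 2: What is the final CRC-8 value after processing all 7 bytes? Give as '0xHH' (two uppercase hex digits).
After byte 1 (0xD2): reg=0x30
After byte 2 (0xEB): reg=0x0F
After byte 3 (0x04): reg=0x31
After byte 4 (0xFB): reg=0x78
After byte 5 (0x89): reg=0xD9
After byte 6 (0xFC): reg=0xFB
After byte 7 (0x88): reg=0x5E

Answer: 0x5E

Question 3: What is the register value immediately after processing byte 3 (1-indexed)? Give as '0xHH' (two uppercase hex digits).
After byte 1 (0xD2): reg=0x30
After byte 2 (0xEB): reg=0x0F
After byte 3 (0x04): reg=0x31

Answer: 0x31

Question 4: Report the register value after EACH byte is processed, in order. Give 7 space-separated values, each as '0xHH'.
0x30 0x0F 0x31 0x78 0xD9 0xFB 0x5E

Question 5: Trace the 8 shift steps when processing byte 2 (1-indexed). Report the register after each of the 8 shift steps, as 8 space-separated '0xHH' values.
Answer: 0xB1 0x65 0xCA 0x93 0x21 0x42 0x84 0x0F

Derivation:
After byte 1 (0xD2): reg=0x30
Register before byte 2: 0x30
After XOR with byte 0xEB: 0xDB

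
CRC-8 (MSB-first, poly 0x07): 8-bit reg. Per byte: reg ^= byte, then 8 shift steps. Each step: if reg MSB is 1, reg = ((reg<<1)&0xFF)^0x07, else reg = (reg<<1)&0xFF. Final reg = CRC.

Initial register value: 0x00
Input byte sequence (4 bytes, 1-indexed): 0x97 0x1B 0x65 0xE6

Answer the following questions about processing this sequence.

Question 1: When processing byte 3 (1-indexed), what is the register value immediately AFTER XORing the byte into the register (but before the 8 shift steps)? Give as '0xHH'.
Register before byte 3: 0xCB
Byte 3: 0x65
0xCB XOR 0x65 = 0xAE

Answer: 0xAE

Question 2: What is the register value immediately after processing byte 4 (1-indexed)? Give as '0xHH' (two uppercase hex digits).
After byte 1 (0x97): reg=0xEC
After byte 2 (0x1B): reg=0xCB
After byte 3 (0x65): reg=0x43
After byte 4 (0xE6): reg=0x72

Answer: 0x72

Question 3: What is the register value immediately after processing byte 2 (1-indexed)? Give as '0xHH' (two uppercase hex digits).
After byte 1 (0x97): reg=0xEC
After byte 2 (0x1B): reg=0xCB

Answer: 0xCB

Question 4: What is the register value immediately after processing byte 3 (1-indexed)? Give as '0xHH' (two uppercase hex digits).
After byte 1 (0x97): reg=0xEC
After byte 2 (0x1B): reg=0xCB
After byte 3 (0x65): reg=0x43

Answer: 0x43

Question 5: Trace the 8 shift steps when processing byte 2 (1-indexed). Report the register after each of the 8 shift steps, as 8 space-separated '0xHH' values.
After byte 1 (0x97): reg=0xEC
Register before byte 2: 0xEC
After XOR with byte 0x1B: 0xF7

Answer: 0xE9 0xD5 0xAD 0x5D 0xBA 0x73 0xE6 0xCB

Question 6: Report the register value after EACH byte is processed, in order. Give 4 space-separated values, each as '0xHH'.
0xEC 0xCB 0x43 0x72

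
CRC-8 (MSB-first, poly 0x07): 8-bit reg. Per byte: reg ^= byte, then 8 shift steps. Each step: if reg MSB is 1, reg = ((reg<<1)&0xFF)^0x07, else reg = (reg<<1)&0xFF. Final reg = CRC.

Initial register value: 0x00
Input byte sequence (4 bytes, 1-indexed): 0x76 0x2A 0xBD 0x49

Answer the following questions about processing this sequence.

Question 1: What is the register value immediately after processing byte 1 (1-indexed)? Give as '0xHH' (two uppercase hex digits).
After byte 1 (0x76): reg=0x45

Answer: 0x45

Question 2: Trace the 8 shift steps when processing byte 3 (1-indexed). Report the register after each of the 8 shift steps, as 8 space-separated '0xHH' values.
After byte 1 (0x76): reg=0x45
After byte 2 (0x2A): reg=0x0A
Register before byte 3: 0x0A
After XOR with byte 0xBD: 0xB7

Answer: 0x69 0xD2 0xA3 0x41 0x82 0x03 0x06 0x0C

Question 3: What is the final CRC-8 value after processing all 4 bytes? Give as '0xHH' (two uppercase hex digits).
Answer: 0xDC

Derivation:
After byte 1 (0x76): reg=0x45
After byte 2 (0x2A): reg=0x0A
After byte 3 (0xBD): reg=0x0C
After byte 4 (0x49): reg=0xDC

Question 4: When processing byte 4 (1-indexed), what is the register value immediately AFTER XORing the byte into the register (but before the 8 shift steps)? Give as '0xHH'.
Answer: 0x45

Derivation:
Register before byte 4: 0x0C
Byte 4: 0x49
0x0C XOR 0x49 = 0x45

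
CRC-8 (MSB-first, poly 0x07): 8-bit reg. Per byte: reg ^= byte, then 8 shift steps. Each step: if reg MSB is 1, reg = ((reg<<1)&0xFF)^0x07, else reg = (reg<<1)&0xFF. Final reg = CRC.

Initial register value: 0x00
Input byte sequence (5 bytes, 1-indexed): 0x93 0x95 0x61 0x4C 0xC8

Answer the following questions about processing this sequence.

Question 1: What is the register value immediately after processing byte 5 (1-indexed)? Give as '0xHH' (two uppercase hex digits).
After byte 1 (0x93): reg=0xF0
After byte 2 (0x95): reg=0x3C
After byte 3 (0x61): reg=0x94
After byte 4 (0x4C): reg=0x06
After byte 5 (0xC8): reg=0x64

Answer: 0x64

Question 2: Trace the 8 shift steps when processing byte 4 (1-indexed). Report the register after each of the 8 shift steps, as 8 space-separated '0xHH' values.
After byte 1 (0x93): reg=0xF0
After byte 2 (0x95): reg=0x3C
After byte 3 (0x61): reg=0x94
Register before byte 4: 0x94
After XOR with byte 0x4C: 0xD8

Answer: 0xB7 0x69 0xD2 0xA3 0x41 0x82 0x03 0x06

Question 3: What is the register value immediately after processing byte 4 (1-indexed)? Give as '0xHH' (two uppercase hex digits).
Answer: 0x06

Derivation:
After byte 1 (0x93): reg=0xF0
After byte 2 (0x95): reg=0x3C
After byte 3 (0x61): reg=0x94
After byte 4 (0x4C): reg=0x06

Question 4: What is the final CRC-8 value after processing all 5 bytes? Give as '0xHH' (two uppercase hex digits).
Answer: 0x64

Derivation:
After byte 1 (0x93): reg=0xF0
After byte 2 (0x95): reg=0x3C
After byte 3 (0x61): reg=0x94
After byte 4 (0x4C): reg=0x06
After byte 5 (0xC8): reg=0x64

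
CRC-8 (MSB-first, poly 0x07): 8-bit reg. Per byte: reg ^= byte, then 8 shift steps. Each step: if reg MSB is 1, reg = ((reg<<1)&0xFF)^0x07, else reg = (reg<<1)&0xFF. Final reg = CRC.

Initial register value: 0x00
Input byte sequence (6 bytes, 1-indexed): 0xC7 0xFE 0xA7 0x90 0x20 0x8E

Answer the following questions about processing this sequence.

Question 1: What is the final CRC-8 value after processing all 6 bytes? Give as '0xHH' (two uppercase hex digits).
After byte 1 (0xC7): reg=0x5B
After byte 2 (0xFE): reg=0x72
After byte 3 (0xA7): reg=0x25
After byte 4 (0x90): reg=0x02
After byte 5 (0x20): reg=0xEE
After byte 6 (0x8E): reg=0x27

Answer: 0x27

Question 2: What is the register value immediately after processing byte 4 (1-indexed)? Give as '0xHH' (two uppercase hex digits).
Answer: 0x02

Derivation:
After byte 1 (0xC7): reg=0x5B
After byte 2 (0xFE): reg=0x72
After byte 3 (0xA7): reg=0x25
After byte 4 (0x90): reg=0x02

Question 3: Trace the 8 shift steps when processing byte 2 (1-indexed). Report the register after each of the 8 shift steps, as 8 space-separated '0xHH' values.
Answer: 0x4D 0x9A 0x33 0x66 0xCC 0x9F 0x39 0x72

Derivation:
After byte 1 (0xC7): reg=0x5B
Register before byte 2: 0x5B
After XOR with byte 0xFE: 0xA5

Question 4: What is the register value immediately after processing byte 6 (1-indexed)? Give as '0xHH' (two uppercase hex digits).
After byte 1 (0xC7): reg=0x5B
After byte 2 (0xFE): reg=0x72
After byte 3 (0xA7): reg=0x25
After byte 4 (0x90): reg=0x02
After byte 5 (0x20): reg=0xEE
After byte 6 (0x8E): reg=0x27

Answer: 0x27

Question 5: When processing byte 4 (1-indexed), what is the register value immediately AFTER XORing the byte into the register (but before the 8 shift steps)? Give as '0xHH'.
Answer: 0xB5

Derivation:
Register before byte 4: 0x25
Byte 4: 0x90
0x25 XOR 0x90 = 0xB5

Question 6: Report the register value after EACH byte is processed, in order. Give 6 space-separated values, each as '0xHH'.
0x5B 0x72 0x25 0x02 0xEE 0x27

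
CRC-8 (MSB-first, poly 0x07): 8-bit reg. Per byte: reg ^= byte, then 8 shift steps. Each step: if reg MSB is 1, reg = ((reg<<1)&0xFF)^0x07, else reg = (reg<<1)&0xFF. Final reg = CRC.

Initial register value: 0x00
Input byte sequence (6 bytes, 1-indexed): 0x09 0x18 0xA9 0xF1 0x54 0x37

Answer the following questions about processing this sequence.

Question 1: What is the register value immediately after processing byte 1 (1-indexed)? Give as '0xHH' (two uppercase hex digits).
Answer: 0x3F

Derivation:
After byte 1 (0x09): reg=0x3F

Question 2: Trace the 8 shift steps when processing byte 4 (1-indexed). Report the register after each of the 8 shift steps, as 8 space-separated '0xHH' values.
Answer: 0xC4 0x8F 0x19 0x32 0x64 0xC8 0x97 0x29

Derivation:
After byte 1 (0x09): reg=0x3F
After byte 2 (0x18): reg=0xF5
After byte 3 (0xA9): reg=0x93
Register before byte 4: 0x93
After XOR with byte 0xF1: 0x62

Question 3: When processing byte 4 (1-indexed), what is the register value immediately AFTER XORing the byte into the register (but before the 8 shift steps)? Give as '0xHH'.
Answer: 0x62

Derivation:
Register before byte 4: 0x93
Byte 4: 0xF1
0x93 XOR 0xF1 = 0x62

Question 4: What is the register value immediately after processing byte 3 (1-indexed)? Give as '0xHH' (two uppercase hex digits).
Answer: 0x93

Derivation:
After byte 1 (0x09): reg=0x3F
After byte 2 (0x18): reg=0xF5
After byte 3 (0xA9): reg=0x93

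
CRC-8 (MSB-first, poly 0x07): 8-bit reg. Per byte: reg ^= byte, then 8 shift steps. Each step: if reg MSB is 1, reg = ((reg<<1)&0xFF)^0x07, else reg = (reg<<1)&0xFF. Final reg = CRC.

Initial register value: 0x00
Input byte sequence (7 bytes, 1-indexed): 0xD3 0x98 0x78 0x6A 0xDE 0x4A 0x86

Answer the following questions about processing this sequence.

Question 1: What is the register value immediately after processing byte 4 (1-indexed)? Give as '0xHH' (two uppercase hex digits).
After byte 1 (0xD3): reg=0x37
After byte 2 (0x98): reg=0x44
After byte 3 (0x78): reg=0xB4
After byte 4 (0x6A): reg=0x14

Answer: 0x14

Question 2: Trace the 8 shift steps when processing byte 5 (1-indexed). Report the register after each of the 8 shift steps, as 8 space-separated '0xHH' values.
After byte 1 (0xD3): reg=0x37
After byte 2 (0x98): reg=0x44
After byte 3 (0x78): reg=0xB4
After byte 4 (0x6A): reg=0x14
Register before byte 5: 0x14
After XOR with byte 0xDE: 0xCA

Answer: 0x93 0x21 0x42 0x84 0x0F 0x1E 0x3C 0x78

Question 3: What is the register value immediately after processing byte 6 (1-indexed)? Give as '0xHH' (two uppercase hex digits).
After byte 1 (0xD3): reg=0x37
After byte 2 (0x98): reg=0x44
After byte 3 (0x78): reg=0xB4
After byte 4 (0x6A): reg=0x14
After byte 5 (0xDE): reg=0x78
After byte 6 (0x4A): reg=0x9E

Answer: 0x9E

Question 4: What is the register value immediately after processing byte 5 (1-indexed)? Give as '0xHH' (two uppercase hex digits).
Answer: 0x78

Derivation:
After byte 1 (0xD3): reg=0x37
After byte 2 (0x98): reg=0x44
After byte 3 (0x78): reg=0xB4
After byte 4 (0x6A): reg=0x14
After byte 5 (0xDE): reg=0x78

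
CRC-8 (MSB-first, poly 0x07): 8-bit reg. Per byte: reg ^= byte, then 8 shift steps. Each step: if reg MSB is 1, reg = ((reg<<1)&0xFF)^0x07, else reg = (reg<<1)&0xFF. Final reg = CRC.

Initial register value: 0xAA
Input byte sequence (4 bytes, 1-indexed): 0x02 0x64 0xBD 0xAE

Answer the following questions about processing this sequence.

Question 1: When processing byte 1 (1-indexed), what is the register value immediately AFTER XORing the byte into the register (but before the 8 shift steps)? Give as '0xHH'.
Answer: 0xA8

Derivation:
Register before byte 1: 0xAA
Byte 1: 0x02
0xAA XOR 0x02 = 0xA8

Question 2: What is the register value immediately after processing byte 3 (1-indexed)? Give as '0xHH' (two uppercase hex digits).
After byte 1 (0x02): reg=0x51
After byte 2 (0x64): reg=0x8B
After byte 3 (0xBD): reg=0x82

Answer: 0x82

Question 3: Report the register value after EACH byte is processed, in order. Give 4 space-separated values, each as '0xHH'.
0x51 0x8B 0x82 0xC4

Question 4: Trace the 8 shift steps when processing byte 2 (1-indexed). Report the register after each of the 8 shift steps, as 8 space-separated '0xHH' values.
After byte 1 (0x02): reg=0x51
Register before byte 2: 0x51
After XOR with byte 0x64: 0x35

Answer: 0x6A 0xD4 0xAF 0x59 0xB2 0x63 0xC6 0x8B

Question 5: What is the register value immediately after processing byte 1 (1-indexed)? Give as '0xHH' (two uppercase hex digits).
After byte 1 (0x02): reg=0x51

Answer: 0x51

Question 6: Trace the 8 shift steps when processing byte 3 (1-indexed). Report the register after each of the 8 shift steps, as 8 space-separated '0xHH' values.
Answer: 0x6C 0xD8 0xB7 0x69 0xD2 0xA3 0x41 0x82

Derivation:
After byte 1 (0x02): reg=0x51
After byte 2 (0x64): reg=0x8B
Register before byte 3: 0x8B
After XOR with byte 0xBD: 0x36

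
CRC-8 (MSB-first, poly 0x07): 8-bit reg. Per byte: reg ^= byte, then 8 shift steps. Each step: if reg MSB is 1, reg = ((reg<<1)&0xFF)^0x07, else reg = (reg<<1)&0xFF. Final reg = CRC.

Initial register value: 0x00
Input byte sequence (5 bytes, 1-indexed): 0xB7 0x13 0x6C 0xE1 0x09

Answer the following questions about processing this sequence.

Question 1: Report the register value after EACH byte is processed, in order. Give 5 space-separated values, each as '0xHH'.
0x0C 0x5D 0x97 0x45 0xE3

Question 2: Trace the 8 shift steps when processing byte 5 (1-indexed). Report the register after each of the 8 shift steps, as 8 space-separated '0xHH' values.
After byte 1 (0xB7): reg=0x0C
After byte 2 (0x13): reg=0x5D
After byte 3 (0x6C): reg=0x97
After byte 4 (0xE1): reg=0x45
Register before byte 5: 0x45
After XOR with byte 0x09: 0x4C

Answer: 0x98 0x37 0x6E 0xDC 0xBF 0x79 0xF2 0xE3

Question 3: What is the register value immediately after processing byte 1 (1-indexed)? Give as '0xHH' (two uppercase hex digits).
After byte 1 (0xB7): reg=0x0C

Answer: 0x0C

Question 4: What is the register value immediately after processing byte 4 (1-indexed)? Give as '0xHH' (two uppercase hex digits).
After byte 1 (0xB7): reg=0x0C
After byte 2 (0x13): reg=0x5D
After byte 3 (0x6C): reg=0x97
After byte 4 (0xE1): reg=0x45

Answer: 0x45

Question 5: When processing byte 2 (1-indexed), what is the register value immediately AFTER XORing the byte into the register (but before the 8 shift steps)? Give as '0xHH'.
Answer: 0x1F

Derivation:
Register before byte 2: 0x0C
Byte 2: 0x13
0x0C XOR 0x13 = 0x1F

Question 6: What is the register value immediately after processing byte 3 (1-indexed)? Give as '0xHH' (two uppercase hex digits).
After byte 1 (0xB7): reg=0x0C
After byte 2 (0x13): reg=0x5D
After byte 3 (0x6C): reg=0x97

Answer: 0x97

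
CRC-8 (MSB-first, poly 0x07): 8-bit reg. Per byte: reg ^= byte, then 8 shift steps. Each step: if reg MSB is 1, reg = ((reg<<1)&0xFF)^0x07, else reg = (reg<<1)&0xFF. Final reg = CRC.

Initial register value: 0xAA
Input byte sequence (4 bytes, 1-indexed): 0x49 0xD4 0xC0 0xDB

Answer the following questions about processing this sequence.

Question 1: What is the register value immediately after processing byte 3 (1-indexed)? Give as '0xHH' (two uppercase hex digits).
After byte 1 (0x49): reg=0xA7
After byte 2 (0xD4): reg=0x5E
After byte 3 (0xC0): reg=0xD3

Answer: 0xD3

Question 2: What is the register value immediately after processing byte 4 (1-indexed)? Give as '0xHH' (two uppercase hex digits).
Answer: 0x38

Derivation:
After byte 1 (0x49): reg=0xA7
After byte 2 (0xD4): reg=0x5E
After byte 3 (0xC0): reg=0xD3
After byte 4 (0xDB): reg=0x38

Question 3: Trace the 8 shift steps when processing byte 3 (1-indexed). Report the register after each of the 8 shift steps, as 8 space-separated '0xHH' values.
After byte 1 (0x49): reg=0xA7
After byte 2 (0xD4): reg=0x5E
Register before byte 3: 0x5E
After XOR with byte 0xC0: 0x9E

Answer: 0x3B 0x76 0xEC 0xDF 0xB9 0x75 0xEA 0xD3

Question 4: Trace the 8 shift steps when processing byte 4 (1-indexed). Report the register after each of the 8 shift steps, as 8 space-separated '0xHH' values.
Answer: 0x10 0x20 0x40 0x80 0x07 0x0E 0x1C 0x38

Derivation:
After byte 1 (0x49): reg=0xA7
After byte 2 (0xD4): reg=0x5E
After byte 3 (0xC0): reg=0xD3
Register before byte 4: 0xD3
After XOR with byte 0xDB: 0x08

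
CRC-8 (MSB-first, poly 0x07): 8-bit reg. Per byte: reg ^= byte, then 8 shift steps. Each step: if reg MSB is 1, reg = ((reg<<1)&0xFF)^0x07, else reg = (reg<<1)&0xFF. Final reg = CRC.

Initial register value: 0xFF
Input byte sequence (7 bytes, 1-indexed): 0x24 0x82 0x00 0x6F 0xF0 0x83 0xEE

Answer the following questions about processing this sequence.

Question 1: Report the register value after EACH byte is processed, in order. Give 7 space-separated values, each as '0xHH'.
0x0F 0xAA 0x5F 0x90 0x27 0x75 0xC8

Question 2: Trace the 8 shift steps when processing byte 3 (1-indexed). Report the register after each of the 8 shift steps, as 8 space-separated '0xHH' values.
Answer: 0x53 0xA6 0x4B 0x96 0x2B 0x56 0xAC 0x5F

Derivation:
After byte 1 (0x24): reg=0x0F
After byte 2 (0x82): reg=0xAA
Register before byte 3: 0xAA
After XOR with byte 0x00: 0xAA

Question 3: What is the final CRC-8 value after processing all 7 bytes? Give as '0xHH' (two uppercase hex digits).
After byte 1 (0x24): reg=0x0F
After byte 2 (0x82): reg=0xAA
After byte 3 (0x00): reg=0x5F
After byte 4 (0x6F): reg=0x90
After byte 5 (0xF0): reg=0x27
After byte 6 (0x83): reg=0x75
After byte 7 (0xEE): reg=0xC8

Answer: 0xC8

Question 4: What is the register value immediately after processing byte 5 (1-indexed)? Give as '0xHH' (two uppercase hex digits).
Answer: 0x27

Derivation:
After byte 1 (0x24): reg=0x0F
After byte 2 (0x82): reg=0xAA
After byte 3 (0x00): reg=0x5F
After byte 4 (0x6F): reg=0x90
After byte 5 (0xF0): reg=0x27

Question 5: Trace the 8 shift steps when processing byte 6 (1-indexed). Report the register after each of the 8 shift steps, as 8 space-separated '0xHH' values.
Answer: 0x4F 0x9E 0x3B 0x76 0xEC 0xDF 0xB9 0x75

Derivation:
After byte 1 (0x24): reg=0x0F
After byte 2 (0x82): reg=0xAA
After byte 3 (0x00): reg=0x5F
After byte 4 (0x6F): reg=0x90
After byte 5 (0xF0): reg=0x27
Register before byte 6: 0x27
After XOR with byte 0x83: 0xA4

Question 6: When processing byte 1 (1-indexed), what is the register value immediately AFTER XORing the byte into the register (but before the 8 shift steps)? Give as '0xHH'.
Answer: 0xDB

Derivation:
Register before byte 1: 0xFF
Byte 1: 0x24
0xFF XOR 0x24 = 0xDB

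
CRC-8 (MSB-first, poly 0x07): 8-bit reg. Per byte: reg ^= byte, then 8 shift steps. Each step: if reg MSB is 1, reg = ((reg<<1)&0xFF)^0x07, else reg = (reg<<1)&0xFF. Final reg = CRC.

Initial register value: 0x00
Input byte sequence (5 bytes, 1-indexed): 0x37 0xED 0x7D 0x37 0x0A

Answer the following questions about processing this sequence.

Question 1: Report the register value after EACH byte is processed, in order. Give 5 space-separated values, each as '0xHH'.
0x85 0x1F 0x29 0x5A 0xB7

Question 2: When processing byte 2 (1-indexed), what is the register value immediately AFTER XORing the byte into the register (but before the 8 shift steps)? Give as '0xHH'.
Answer: 0x68

Derivation:
Register before byte 2: 0x85
Byte 2: 0xED
0x85 XOR 0xED = 0x68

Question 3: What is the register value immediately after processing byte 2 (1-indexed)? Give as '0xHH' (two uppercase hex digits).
After byte 1 (0x37): reg=0x85
After byte 2 (0xED): reg=0x1F

Answer: 0x1F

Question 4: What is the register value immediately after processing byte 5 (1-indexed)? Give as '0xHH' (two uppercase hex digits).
Answer: 0xB7

Derivation:
After byte 1 (0x37): reg=0x85
After byte 2 (0xED): reg=0x1F
After byte 3 (0x7D): reg=0x29
After byte 4 (0x37): reg=0x5A
After byte 5 (0x0A): reg=0xB7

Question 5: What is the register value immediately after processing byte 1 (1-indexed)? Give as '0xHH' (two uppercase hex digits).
Answer: 0x85

Derivation:
After byte 1 (0x37): reg=0x85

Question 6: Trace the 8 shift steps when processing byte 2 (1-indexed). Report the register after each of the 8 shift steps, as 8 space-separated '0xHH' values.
Answer: 0xD0 0xA7 0x49 0x92 0x23 0x46 0x8C 0x1F

Derivation:
After byte 1 (0x37): reg=0x85
Register before byte 2: 0x85
After XOR with byte 0xED: 0x68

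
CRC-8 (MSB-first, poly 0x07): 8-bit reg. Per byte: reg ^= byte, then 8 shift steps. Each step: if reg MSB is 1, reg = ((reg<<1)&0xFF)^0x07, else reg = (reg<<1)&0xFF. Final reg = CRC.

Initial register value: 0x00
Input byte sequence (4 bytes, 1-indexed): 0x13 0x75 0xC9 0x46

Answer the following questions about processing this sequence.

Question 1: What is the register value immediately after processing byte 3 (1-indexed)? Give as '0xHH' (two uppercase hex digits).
Answer: 0x8D

Derivation:
After byte 1 (0x13): reg=0x79
After byte 2 (0x75): reg=0x24
After byte 3 (0xC9): reg=0x8D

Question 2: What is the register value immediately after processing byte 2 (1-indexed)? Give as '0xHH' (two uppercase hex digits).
Answer: 0x24

Derivation:
After byte 1 (0x13): reg=0x79
After byte 2 (0x75): reg=0x24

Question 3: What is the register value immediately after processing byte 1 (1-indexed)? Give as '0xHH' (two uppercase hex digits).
Answer: 0x79

Derivation:
After byte 1 (0x13): reg=0x79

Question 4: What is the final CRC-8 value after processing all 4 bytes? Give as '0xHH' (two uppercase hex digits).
After byte 1 (0x13): reg=0x79
After byte 2 (0x75): reg=0x24
After byte 3 (0xC9): reg=0x8D
After byte 4 (0x46): reg=0x7F

Answer: 0x7F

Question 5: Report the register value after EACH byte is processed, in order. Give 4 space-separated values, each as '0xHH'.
0x79 0x24 0x8D 0x7F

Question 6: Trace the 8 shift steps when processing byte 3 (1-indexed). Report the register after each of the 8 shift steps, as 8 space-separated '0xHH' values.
Answer: 0xDD 0xBD 0x7D 0xFA 0xF3 0xE1 0xC5 0x8D

Derivation:
After byte 1 (0x13): reg=0x79
After byte 2 (0x75): reg=0x24
Register before byte 3: 0x24
After XOR with byte 0xC9: 0xED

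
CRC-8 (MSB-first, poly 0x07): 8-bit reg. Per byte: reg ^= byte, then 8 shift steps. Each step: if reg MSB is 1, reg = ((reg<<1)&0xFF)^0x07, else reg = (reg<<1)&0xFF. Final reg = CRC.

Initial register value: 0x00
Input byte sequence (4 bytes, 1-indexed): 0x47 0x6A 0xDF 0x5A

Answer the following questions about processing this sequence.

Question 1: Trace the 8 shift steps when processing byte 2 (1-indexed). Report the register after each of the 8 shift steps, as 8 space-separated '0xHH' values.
After byte 1 (0x47): reg=0xD2
Register before byte 2: 0xD2
After XOR with byte 0x6A: 0xB8

Answer: 0x77 0xEE 0xDB 0xB1 0x65 0xCA 0x93 0x21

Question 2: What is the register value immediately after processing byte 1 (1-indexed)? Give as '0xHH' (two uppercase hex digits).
Answer: 0xD2

Derivation:
After byte 1 (0x47): reg=0xD2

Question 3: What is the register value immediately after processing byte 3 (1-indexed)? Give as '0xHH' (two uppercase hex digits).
Answer: 0xF4

Derivation:
After byte 1 (0x47): reg=0xD2
After byte 2 (0x6A): reg=0x21
After byte 3 (0xDF): reg=0xF4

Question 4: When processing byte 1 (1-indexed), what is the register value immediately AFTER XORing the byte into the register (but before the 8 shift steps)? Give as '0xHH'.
Answer: 0x47

Derivation:
Register before byte 1: 0x00
Byte 1: 0x47
0x00 XOR 0x47 = 0x47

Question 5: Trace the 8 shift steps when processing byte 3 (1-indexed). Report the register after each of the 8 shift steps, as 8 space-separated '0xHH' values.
After byte 1 (0x47): reg=0xD2
After byte 2 (0x6A): reg=0x21
Register before byte 3: 0x21
After XOR with byte 0xDF: 0xFE

Answer: 0xFB 0xF1 0xE5 0xCD 0x9D 0x3D 0x7A 0xF4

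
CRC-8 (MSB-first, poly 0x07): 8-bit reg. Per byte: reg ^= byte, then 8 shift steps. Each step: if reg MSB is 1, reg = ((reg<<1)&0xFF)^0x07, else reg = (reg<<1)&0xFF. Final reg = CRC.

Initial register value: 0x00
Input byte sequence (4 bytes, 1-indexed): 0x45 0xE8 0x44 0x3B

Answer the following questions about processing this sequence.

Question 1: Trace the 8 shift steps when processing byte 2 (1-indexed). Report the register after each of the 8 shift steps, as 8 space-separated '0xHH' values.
Answer: 0x68 0xD0 0xA7 0x49 0x92 0x23 0x46 0x8C

Derivation:
After byte 1 (0x45): reg=0xDC
Register before byte 2: 0xDC
After XOR with byte 0xE8: 0x34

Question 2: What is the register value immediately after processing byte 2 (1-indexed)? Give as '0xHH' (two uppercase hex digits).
Answer: 0x8C

Derivation:
After byte 1 (0x45): reg=0xDC
After byte 2 (0xE8): reg=0x8C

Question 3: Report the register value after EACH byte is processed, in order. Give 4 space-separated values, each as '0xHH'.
0xDC 0x8C 0x76 0xE4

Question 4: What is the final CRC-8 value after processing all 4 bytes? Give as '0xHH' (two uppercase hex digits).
Answer: 0xE4

Derivation:
After byte 1 (0x45): reg=0xDC
After byte 2 (0xE8): reg=0x8C
After byte 3 (0x44): reg=0x76
After byte 4 (0x3B): reg=0xE4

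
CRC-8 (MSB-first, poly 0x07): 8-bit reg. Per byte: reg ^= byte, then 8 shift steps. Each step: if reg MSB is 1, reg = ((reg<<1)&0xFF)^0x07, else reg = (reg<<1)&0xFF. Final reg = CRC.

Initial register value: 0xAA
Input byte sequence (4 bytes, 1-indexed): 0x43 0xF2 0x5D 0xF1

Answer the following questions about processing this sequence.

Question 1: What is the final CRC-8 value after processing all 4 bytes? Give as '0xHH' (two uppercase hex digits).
After byte 1 (0x43): reg=0x91
After byte 2 (0xF2): reg=0x2E
After byte 3 (0x5D): reg=0x5E
After byte 4 (0xF1): reg=0x44

Answer: 0x44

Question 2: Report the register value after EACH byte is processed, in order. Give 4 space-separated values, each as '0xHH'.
0x91 0x2E 0x5E 0x44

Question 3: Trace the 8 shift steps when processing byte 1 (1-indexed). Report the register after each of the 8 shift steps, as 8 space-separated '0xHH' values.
Register before byte 1: 0xAA
After XOR with byte 0x43: 0xE9

Answer: 0xD5 0xAD 0x5D 0xBA 0x73 0xE6 0xCB 0x91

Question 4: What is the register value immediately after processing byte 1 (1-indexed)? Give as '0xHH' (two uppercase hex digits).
Answer: 0x91

Derivation:
After byte 1 (0x43): reg=0x91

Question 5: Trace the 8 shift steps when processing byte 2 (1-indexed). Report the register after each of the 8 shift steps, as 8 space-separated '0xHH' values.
After byte 1 (0x43): reg=0x91
Register before byte 2: 0x91
After XOR with byte 0xF2: 0x63

Answer: 0xC6 0x8B 0x11 0x22 0x44 0x88 0x17 0x2E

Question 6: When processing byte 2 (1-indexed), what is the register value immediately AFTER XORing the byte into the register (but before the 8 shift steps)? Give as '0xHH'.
Register before byte 2: 0x91
Byte 2: 0xF2
0x91 XOR 0xF2 = 0x63

Answer: 0x63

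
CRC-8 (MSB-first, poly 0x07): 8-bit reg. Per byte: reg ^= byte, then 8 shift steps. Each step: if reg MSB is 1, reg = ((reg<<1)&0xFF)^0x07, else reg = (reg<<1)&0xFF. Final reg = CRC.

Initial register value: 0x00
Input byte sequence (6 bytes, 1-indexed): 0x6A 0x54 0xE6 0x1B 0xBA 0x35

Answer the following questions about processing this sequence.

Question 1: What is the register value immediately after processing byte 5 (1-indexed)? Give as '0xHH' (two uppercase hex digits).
After byte 1 (0x6A): reg=0x11
After byte 2 (0x54): reg=0xDC
After byte 3 (0xE6): reg=0xA6
After byte 4 (0x1B): reg=0x3A
After byte 5 (0xBA): reg=0x89

Answer: 0x89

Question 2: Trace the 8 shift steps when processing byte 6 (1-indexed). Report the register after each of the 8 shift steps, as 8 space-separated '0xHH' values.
After byte 1 (0x6A): reg=0x11
After byte 2 (0x54): reg=0xDC
After byte 3 (0xE6): reg=0xA6
After byte 4 (0x1B): reg=0x3A
After byte 5 (0xBA): reg=0x89
Register before byte 6: 0x89
After XOR with byte 0x35: 0xBC

Answer: 0x7F 0xFE 0xFB 0xF1 0xE5 0xCD 0x9D 0x3D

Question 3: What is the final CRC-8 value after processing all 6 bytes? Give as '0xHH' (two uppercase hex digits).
Answer: 0x3D

Derivation:
After byte 1 (0x6A): reg=0x11
After byte 2 (0x54): reg=0xDC
After byte 3 (0xE6): reg=0xA6
After byte 4 (0x1B): reg=0x3A
After byte 5 (0xBA): reg=0x89
After byte 6 (0x35): reg=0x3D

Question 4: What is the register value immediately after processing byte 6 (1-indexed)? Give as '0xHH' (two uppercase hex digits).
Answer: 0x3D

Derivation:
After byte 1 (0x6A): reg=0x11
After byte 2 (0x54): reg=0xDC
After byte 3 (0xE6): reg=0xA6
After byte 4 (0x1B): reg=0x3A
After byte 5 (0xBA): reg=0x89
After byte 6 (0x35): reg=0x3D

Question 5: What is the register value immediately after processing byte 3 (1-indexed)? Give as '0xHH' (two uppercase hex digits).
After byte 1 (0x6A): reg=0x11
After byte 2 (0x54): reg=0xDC
After byte 3 (0xE6): reg=0xA6

Answer: 0xA6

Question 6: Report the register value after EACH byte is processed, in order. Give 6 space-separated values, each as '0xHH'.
0x11 0xDC 0xA6 0x3A 0x89 0x3D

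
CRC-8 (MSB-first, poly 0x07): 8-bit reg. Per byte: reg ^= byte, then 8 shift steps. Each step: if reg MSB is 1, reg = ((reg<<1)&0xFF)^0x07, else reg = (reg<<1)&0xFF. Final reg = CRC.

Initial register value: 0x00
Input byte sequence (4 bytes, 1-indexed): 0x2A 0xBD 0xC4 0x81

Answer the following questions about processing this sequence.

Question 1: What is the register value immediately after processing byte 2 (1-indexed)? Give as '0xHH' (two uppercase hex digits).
Answer: 0x16

Derivation:
After byte 1 (0x2A): reg=0xD6
After byte 2 (0xBD): reg=0x16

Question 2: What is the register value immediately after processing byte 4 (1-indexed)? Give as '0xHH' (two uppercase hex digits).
Answer: 0x1E

Derivation:
After byte 1 (0x2A): reg=0xD6
After byte 2 (0xBD): reg=0x16
After byte 3 (0xC4): reg=0x30
After byte 4 (0x81): reg=0x1E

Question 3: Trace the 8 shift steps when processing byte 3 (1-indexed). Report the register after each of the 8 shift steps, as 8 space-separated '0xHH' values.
After byte 1 (0x2A): reg=0xD6
After byte 2 (0xBD): reg=0x16
Register before byte 3: 0x16
After XOR with byte 0xC4: 0xD2

Answer: 0xA3 0x41 0x82 0x03 0x06 0x0C 0x18 0x30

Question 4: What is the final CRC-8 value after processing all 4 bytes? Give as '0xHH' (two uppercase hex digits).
Answer: 0x1E

Derivation:
After byte 1 (0x2A): reg=0xD6
After byte 2 (0xBD): reg=0x16
After byte 3 (0xC4): reg=0x30
After byte 4 (0x81): reg=0x1E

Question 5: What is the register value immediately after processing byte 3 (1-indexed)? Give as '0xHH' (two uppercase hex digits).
Answer: 0x30

Derivation:
After byte 1 (0x2A): reg=0xD6
After byte 2 (0xBD): reg=0x16
After byte 3 (0xC4): reg=0x30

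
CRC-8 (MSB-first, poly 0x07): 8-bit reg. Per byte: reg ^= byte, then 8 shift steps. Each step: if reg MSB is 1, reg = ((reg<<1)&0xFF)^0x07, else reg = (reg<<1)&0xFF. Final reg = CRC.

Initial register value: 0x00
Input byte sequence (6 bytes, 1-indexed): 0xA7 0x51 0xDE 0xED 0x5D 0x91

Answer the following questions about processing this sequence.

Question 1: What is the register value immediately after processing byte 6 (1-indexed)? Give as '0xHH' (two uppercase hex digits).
After byte 1 (0xA7): reg=0x7C
After byte 2 (0x51): reg=0xC3
After byte 3 (0xDE): reg=0x53
After byte 4 (0xED): reg=0x33
After byte 5 (0x5D): reg=0x0D
After byte 6 (0x91): reg=0xDD

Answer: 0xDD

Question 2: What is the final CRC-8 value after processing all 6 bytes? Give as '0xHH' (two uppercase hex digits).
Answer: 0xDD

Derivation:
After byte 1 (0xA7): reg=0x7C
After byte 2 (0x51): reg=0xC3
After byte 3 (0xDE): reg=0x53
After byte 4 (0xED): reg=0x33
After byte 5 (0x5D): reg=0x0D
After byte 6 (0x91): reg=0xDD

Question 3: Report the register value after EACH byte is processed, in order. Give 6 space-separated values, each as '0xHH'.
0x7C 0xC3 0x53 0x33 0x0D 0xDD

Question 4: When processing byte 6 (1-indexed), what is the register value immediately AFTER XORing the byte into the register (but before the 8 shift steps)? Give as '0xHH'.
Register before byte 6: 0x0D
Byte 6: 0x91
0x0D XOR 0x91 = 0x9C

Answer: 0x9C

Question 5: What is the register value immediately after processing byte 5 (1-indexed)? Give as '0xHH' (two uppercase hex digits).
Answer: 0x0D

Derivation:
After byte 1 (0xA7): reg=0x7C
After byte 2 (0x51): reg=0xC3
After byte 3 (0xDE): reg=0x53
After byte 4 (0xED): reg=0x33
After byte 5 (0x5D): reg=0x0D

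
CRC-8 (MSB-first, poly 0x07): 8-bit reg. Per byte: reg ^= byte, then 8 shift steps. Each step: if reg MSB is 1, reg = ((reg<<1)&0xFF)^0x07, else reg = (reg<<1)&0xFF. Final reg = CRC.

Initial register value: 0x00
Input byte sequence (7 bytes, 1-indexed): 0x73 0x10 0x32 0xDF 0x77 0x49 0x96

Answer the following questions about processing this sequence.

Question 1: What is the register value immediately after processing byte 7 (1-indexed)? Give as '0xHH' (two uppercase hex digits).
After byte 1 (0x73): reg=0x5E
After byte 2 (0x10): reg=0xED
After byte 3 (0x32): reg=0x13
After byte 4 (0xDF): reg=0x6A
After byte 5 (0x77): reg=0x53
After byte 6 (0x49): reg=0x46
After byte 7 (0x96): reg=0x3E

Answer: 0x3E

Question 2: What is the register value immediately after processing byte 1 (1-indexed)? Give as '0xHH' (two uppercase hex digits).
Answer: 0x5E

Derivation:
After byte 1 (0x73): reg=0x5E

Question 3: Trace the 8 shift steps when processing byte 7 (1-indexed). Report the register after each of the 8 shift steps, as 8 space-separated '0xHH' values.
Answer: 0xA7 0x49 0x92 0x23 0x46 0x8C 0x1F 0x3E

Derivation:
After byte 1 (0x73): reg=0x5E
After byte 2 (0x10): reg=0xED
After byte 3 (0x32): reg=0x13
After byte 4 (0xDF): reg=0x6A
After byte 5 (0x77): reg=0x53
After byte 6 (0x49): reg=0x46
Register before byte 7: 0x46
After XOR with byte 0x96: 0xD0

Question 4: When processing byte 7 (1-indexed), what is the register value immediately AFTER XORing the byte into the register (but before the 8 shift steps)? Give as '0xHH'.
Answer: 0xD0

Derivation:
Register before byte 7: 0x46
Byte 7: 0x96
0x46 XOR 0x96 = 0xD0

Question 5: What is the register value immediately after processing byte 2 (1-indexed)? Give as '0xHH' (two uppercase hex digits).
After byte 1 (0x73): reg=0x5E
After byte 2 (0x10): reg=0xED

Answer: 0xED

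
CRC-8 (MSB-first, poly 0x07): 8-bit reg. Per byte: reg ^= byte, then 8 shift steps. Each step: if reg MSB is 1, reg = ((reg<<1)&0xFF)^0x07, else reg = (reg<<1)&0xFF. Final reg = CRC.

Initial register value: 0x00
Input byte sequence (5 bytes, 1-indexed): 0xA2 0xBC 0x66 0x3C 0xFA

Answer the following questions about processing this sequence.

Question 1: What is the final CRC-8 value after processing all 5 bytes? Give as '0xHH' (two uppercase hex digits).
Answer: 0x12

Derivation:
After byte 1 (0xA2): reg=0x67
After byte 2 (0xBC): reg=0x0F
After byte 3 (0x66): reg=0x18
After byte 4 (0x3C): reg=0xFC
After byte 5 (0xFA): reg=0x12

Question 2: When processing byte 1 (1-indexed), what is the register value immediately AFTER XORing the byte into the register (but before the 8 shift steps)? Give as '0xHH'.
Answer: 0xA2

Derivation:
Register before byte 1: 0x00
Byte 1: 0xA2
0x00 XOR 0xA2 = 0xA2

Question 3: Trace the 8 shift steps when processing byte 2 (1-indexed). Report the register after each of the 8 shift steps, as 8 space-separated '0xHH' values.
After byte 1 (0xA2): reg=0x67
Register before byte 2: 0x67
After XOR with byte 0xBC: 0xDB

Answer: 0xB1 0x65 0xCA 0x93 0x21 0x42 0x84 0x0F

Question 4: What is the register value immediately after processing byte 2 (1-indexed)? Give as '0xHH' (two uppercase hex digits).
After byte 1 (0xA2): reg=0x67
After byte 2 (0xBC): reg=0x0F

Answer: 0x0F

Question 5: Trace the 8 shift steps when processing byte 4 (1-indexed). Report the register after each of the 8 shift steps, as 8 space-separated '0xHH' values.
After byte 1 (0xA2): reg=0x67
After byte 2 (0xBC): reg=0x0F
After byte 3 (0x66): reg=0x18
Register before byte 4: 0x18
After XOR with byte 0x3C: 0x24

Answer: 0x48 0x90 0x27 0x4E 0x9C 0x3F 0x7E 0xFC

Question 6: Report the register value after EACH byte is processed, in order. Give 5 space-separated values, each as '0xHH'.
0x67 0x0F 0x18 0xFC 0x12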